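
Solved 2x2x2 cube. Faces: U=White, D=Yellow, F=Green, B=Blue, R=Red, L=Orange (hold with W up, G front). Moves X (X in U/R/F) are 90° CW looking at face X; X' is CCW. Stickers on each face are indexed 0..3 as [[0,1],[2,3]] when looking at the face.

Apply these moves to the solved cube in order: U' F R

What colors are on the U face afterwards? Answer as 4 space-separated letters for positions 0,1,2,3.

Answer: W O O O

Derivation:
After move 1 (U'): U=WWWW F=OOGG R=GGRR B=RRBB L=BBOO
After move 2 (F): F=GOGO U=WWOB R=WGWR D=RGYY L=BYOY
After move 3 (R): R=WWRG U=WOOO F=GGGY D=RBYR B=BRWB
Query: U face = WOOO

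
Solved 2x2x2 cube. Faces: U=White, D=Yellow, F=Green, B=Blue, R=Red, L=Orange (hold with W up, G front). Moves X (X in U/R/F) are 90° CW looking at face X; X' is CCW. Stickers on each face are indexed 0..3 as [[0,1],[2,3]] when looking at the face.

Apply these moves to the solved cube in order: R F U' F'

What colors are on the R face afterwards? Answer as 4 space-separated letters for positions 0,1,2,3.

Answer: R G R R

Derivation:
After move 1 (R): R=RRRR U=WGWG F=GYGY D=YBYB B=WBWB
After move 2 (F): F=GGYY U=WGOO R=WRGR D=RRYB L=OYOB
After move 3 (U'): U=GOWO F=OYYY R=GGGR B=WRWB L=WBOB
After move 4 (F'): F=YYOY U=GOGG R=RGRR D=BBYB L=WOOW
Query: R face = RGRR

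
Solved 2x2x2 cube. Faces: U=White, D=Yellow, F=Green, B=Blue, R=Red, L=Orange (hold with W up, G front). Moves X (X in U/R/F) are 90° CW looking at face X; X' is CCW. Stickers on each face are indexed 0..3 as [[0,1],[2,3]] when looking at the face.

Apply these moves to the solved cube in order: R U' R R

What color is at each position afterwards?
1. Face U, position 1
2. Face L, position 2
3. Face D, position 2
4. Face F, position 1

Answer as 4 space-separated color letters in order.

Answer: B O Y W

Derivation:
After move 1 (R): R=RRRR U=WGWG F=GYGY D=YBYB B=WBWB
After move 2 (U'): U=GGWW F=OOGY R=GYRR B=RRWB L=WBOO
After move 3 (R): R=RGRY U=GOWY F=OBGB D=YWYR B=WRGB
After move 4 (R): R=RRYG U=GBWB F=OWGR D=YGYW B=YROB
Query 1: U[1] = B
Query 2: L[2] = O
Query 3: D[2] = Y
Query 4: F[1] = W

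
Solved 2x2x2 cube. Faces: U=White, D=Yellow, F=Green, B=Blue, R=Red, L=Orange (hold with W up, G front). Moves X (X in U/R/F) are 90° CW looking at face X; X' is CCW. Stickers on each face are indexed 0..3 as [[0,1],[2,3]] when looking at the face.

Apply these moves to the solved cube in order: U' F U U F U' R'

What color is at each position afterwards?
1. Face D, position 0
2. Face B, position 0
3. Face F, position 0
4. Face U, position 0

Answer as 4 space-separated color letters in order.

Answer: W Y W O

Derivation:
After move 1 (U'): U=WWWW F=OOGG R=GGRR B=RRBB L=BBOO
After move 2 (F): F=GOGO U=WWOB R=WGWR D=RGYY L=BYOY
After move 3 (U): U=OWBW F=WGGO R=RRWR B=BYBB L=GOOY
After move 4 (U): U=BOWW F=RRGO R=BYWR B=GOBB L=WGOY
After move 5 (F): F=GROR U=BOYG R=WYWR D=WBYY L=WROG
After move 6 (U'): U=OGBY F=WROR R=GRWR B=WYBB L=GOOG
After move 7 (R'): R=RRGW U=OBBW F=WGOY D=WRYR B=YYBB
Query 1: D[0] = W
Query 2: B[0] = Y
Query 3: F[0] = W
Query 4: U[0] = O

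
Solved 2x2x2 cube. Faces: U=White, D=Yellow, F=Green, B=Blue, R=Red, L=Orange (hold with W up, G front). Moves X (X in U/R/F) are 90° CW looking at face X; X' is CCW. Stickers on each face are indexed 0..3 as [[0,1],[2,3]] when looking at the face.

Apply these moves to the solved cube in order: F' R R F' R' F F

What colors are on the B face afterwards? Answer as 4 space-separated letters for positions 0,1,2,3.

After move 1 (F'): F=GGGG U=WWRR R=YRYR D=OOYY L=OWOW
After move 2 (R): R=YYRR U=WGRG F=GOGY D=OBYB B=RBWB
After move 3 (R): R=RYRY U=WORY F=GBGB D=OWYR B=GBGB
After move 4 (F'): F=BBGG U=WORR R=WYOY D=WWYR L=OYOR
After move 5 (R'): R=YYWO U=WGRG F=BOGR D=WBYG B=RBWB
After move 6 (F): F=GBRO U=WGRY R=RYGO D=WYYG L=OWOB
After move 7 (F): F=RGOB U=WGBW R=RYYO D=GRYG L=OWOY
Query: B face = RBWB

Answer: R B W B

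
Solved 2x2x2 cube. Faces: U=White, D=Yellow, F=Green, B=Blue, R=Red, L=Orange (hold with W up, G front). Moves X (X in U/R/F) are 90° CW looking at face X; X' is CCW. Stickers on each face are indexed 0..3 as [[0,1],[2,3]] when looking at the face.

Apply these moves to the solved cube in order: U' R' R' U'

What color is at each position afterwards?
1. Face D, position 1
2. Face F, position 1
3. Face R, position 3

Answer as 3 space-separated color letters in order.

After move 1 (U'): U=WWWW F=OOGG R=GGRR B=RRBB L=BBOO
After move 2 (R'): R=GRGR U=WBWR F=OWGW D=YOYG B=YRYB
After move 3 (R'): R=RRGG U=WYWY F=OBGR D=YWYW B=GROB
After move 4 (U'): U=YYWW F=BBGR R=OBGG B=RROB L=GROO
Query 1: D[1] = W
Query 2: F[1] = B
Query 3: R[3] = G

Answer: W B G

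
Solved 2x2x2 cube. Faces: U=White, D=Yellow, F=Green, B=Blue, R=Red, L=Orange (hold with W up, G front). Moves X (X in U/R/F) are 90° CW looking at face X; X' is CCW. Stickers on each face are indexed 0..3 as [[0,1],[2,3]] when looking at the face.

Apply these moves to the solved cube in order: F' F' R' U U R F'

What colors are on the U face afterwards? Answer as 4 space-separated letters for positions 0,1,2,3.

After move 1 (F'): F=GGGG U=WWRR R=YRYR D=OOYY L=OWOW
After move 2 (F'): F=GGGG U=WWYY R=OROR D=WWYY L=OROR
After move 3 (R'): R=RROO U=WBYB F=GWGY D=WGYG B=YBWB
After move 4 (U): U=YWBB F=RRGY R=YBOO B=ORWB L=GWOR
After move 5 (U): U=BYBW F=YBGY R=OROO B=GWWB L=RROR
After move 6 (R): R=OOOR U=BBBY F=YGGG D=WWYG B=WWYB
After move 7 (F'): F=GGYG U=BBOO R=WOWR D=RRYG L=RYOB
Query: U face = BBOO

Answer: B B O O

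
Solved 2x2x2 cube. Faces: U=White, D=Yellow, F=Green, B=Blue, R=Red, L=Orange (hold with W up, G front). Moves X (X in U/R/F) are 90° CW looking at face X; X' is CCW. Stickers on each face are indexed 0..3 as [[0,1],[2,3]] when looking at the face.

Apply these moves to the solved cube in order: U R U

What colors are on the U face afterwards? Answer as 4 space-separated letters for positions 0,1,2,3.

Answer: W W G R

Derivation:
After move 1 (U): U=WWWW F=RRGG R=BBRR B=OOBB L=GGOO
After move 2 (R): R=RBRB U=WRWG F=RYGY D=YBYO B=WOWB
After move 3 (U): U=WWGR F=RBGY R=WORB B=GGWB L=RYOO
Query: U face = WWGR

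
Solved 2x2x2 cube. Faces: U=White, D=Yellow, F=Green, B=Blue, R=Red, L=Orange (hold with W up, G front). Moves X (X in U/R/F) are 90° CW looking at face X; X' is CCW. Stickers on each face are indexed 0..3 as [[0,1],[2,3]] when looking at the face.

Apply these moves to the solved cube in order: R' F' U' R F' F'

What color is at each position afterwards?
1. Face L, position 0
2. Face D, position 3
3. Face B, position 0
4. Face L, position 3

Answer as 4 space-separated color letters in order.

After move 1 (R'): R=RRRR U=WBWB F=GWGW D=YGYG B=YBYB
After move 2 (F'): F=WWGG U=WBRR R=GRYR D=OOYG L=OBOW
After move 3 (U'): U=BRWR F=OBGG R=WWYR B=GRYB L=YBOW
After move 4 (R): R=YWRW U=BBWG F=OOGG D=OYYG B=RRRB
After move 5 (F'): F=OGOG U=BBYR R=YWOW D=BWYG L=YGOW
After move 6 (F'): F=GGOO U=BBYO R=WWBW D=GWYG L=YROY
Query 1: L[0] = Y
Query 2: D[3] = G
Query 3: B[0] = R
Query 4: L[3] = Y

Answer: Y G R Y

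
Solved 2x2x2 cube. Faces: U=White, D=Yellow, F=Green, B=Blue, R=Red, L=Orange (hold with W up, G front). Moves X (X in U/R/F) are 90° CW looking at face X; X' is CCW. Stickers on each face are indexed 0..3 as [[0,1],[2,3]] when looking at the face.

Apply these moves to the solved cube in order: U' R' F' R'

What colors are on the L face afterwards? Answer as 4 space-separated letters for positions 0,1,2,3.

Answer: B R O W

Derivation:
After move 1 (U'): U=WWWW F=OOGG R=GGRR B=RRBB L=BBOO
After move 2 (R'): R=GRGR U=WBWR F=OWGW D=YOYG B=YRYB
After move 3 (F'): F=WWOG U=WBGG R=ORYR D=BOYG L=BROW
After move 4 (R'): R=RROY U=WYGY F=WBOG D=BWYG B=GROB
Query: L face = BROW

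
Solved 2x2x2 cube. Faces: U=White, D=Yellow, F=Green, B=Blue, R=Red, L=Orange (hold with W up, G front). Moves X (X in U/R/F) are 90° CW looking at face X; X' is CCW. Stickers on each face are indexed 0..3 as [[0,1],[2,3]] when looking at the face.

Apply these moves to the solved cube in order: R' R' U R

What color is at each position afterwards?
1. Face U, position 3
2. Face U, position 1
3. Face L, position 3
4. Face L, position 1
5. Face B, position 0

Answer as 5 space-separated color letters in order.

After move 1 (R'): R=RRRR U=WBWB F=GWGW D=YGYG B=YBYB
After move 2 (R'): R=RRRR U=WYWY F=GBGB D=YWYW B=GBGB
After move 3 (U): U=WWYY F=RRGB R=GBRR B=OOGB L=GBOO
After move 4 (R): R=RGRB U=WRYB F=RWGW D=YGYO B=YOWB
Query 1: U[3] = B
Query 2: U[1] = R
Query 3: L[3] = O
Query 4: L[1] = B
Query 5: B[0] = Y

Answer: B R O B Y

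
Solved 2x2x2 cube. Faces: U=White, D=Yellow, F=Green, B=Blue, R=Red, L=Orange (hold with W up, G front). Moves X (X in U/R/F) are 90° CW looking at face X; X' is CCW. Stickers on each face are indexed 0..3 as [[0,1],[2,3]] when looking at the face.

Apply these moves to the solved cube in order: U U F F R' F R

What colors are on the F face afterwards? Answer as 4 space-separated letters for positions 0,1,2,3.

Answer: B O Y B

Derivation:
After move 1 (U): U=WWWW F=RRGG R=BBRR B=OOBB L=GGOO
After move 2 (U): U=WWWW F=BBGG R=OORR B=GGBB L=RROO
After move 3 (F): F=GBGB U=WWOR R=WOWR D=ROYY L=RYOY
After move 4 (F): F=GGBB U=WWYY R=OORR D=WWYY L=RROO
After move 5 (R'): R=OROR U=WBYG F=GWBY D=WGYB B=YGWB
After move 6 (F): F=BGYW U=WBOR R=YRGR D=OOYB L=RWOG
After move 7 (R): R=GYRR U=WGOW F=BOYB D=OWYY B=RGBB
Query: F face = BOYB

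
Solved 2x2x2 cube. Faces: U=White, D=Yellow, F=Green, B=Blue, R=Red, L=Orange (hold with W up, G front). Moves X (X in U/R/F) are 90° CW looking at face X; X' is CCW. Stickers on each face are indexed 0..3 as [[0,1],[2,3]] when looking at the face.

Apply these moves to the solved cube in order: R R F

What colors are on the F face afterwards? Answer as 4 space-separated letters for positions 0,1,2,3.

After move 1 (R): R=RRRR U=WGWG F=GYGY D=YBYB B=WBWB
After move 2 (R): R=RRRR U=WYWY F=GBGB D=YWYW B=GBGB
After move 3 (F): F=GGBB U=WYOO R=WRYR D=RRYW L=OYOW
Query: F face = GGBB

Answer: G G B B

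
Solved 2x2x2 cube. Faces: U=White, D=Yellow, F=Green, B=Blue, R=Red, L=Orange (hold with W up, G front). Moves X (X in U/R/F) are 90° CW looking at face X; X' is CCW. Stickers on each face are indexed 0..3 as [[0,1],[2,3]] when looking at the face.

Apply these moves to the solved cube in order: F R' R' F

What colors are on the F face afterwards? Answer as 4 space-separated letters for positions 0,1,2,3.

After move 1 (F): F=GGGG U=WWOO R=WRWR D=RRYY L=OYOY
After move 2 (R'): R=RRWW U=WBOB F=GWGO D=RGYG B=YBRB
After move 3 (R'): R=RWRW U=WROY F=GBGB D=RWYO B=GBGB
After move 4 (F): F=GGBB U=WRYY R=OWYW D=RRYO L=OROW
Query: F face = GGBB

Answer: G G B B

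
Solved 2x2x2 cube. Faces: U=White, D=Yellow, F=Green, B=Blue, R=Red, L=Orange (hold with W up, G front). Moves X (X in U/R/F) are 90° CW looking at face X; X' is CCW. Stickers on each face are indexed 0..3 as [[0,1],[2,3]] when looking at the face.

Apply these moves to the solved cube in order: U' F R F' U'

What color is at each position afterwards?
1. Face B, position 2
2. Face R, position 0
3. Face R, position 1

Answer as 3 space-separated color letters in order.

Answer: W G Y

Derivation:
After move 1 (U'): U=WWWW F=OOGG R=GGRR B=RRBB L=BBOO
After move 2 (F): F=GOGO U=WWOB R=WGWR D=RGYY L=BYOY
After move 3 (R): R=WWRG U=WOOO F=GGGY D=RBYR B=BRWB
After move 4 (F'): F=GYGG U=WOWR R=BWRG D=YYYR L=BOOO
After move 5 (U'): U=ORWW F=BOGG R=GYRG B=BWWB L=BROO
Query 1: B[2] = W
Query 2: R[0] = G
Query 3: R[1] = Y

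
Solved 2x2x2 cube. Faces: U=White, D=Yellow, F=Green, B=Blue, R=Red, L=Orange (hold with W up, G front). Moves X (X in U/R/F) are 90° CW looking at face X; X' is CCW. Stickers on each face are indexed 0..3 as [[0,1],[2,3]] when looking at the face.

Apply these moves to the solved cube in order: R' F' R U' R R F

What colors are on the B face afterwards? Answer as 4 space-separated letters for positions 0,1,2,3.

After move 1 (R'): R=RRRR U=WBWB F=GWGW D=YGYG B=YBYB
After move 2 (F'): F=WWGG U=WBRR R=GRYR D=OOYG L=OBOW
After move 3 (R): R=YGRR U=WWRG F=WOGG D=OYYY B=RBBB
After move 4 (U'): U=WGWR F=OBGG R=WORR B=YGBB L=RBOW
After move 5 (R): R=RWRO U=WBWG F=OYGY D=OBYY B=RGGB
After move 6 (R): R=RROW U=WYWY F=OBGY D=OGYR B=GGBB
After move 7 (F): F=GOYB U=WYWB R=WRYW D=ORYR L=ROOG
Query: B face = GGBB

Answer: G G B B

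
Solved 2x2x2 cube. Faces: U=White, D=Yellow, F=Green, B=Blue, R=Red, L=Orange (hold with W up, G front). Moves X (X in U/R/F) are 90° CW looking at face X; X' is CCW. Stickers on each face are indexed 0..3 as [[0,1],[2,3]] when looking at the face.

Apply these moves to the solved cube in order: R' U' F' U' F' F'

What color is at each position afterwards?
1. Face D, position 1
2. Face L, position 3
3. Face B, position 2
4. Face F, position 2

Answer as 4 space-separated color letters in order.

After move 1 (R'): R=RRRR U=WBWB F=GWGW D=YGYG B=YBYB
After move 2 (U'): U=BBWW F=OOGW R=GWRR B=RRYB L=YBOO
After move 3 (F'): F=OWOG U=BBGR R=GWYR D=BOYG L=YWOW
After move 4 (U'): U=BRBG F=YWOG R=OWYR B=GWYB L=RROW
After move 5 (F'): F=WGYO U=BROY R=OWBR D=RWYG L=RGOB
After move 6 (F'): F=GOWY U=BROB R=WWRR D=GBYG L=RYOO
Query 1: D[1] = B
Query 2: L[3] = O
Query 3: B[2] = Y
Query 4: F[2] = W

Answer: B O Y W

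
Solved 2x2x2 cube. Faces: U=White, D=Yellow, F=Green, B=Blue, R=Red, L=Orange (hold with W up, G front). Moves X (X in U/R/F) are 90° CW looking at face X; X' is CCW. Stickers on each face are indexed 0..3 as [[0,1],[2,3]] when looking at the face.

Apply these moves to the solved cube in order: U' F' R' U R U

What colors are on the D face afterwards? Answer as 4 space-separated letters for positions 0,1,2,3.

After move 1 (U'): U=WWWW F=OOGG R=GGRR B=RRBB L=BBOO
After move 2 (F'): F=OGOG U=WWGR R=YGYR D=BOYY L=BWOW
After move 3 (R'): R=GRYY U=WBGR F=OWOR D=BGYG B=YROB
After move 4 (U): U=GWRB F=GROR R=YRYY B=BWOB L=OWOW
After move 5 (R): R=YYYR U=GRRR F=GGOG D=BOYB B=BWWB
After move 6 (U): U=RGRR F=YYOG R=BWYR B=OWWB L=GGOW
Query: D face = BOYB

Answer: B O Y B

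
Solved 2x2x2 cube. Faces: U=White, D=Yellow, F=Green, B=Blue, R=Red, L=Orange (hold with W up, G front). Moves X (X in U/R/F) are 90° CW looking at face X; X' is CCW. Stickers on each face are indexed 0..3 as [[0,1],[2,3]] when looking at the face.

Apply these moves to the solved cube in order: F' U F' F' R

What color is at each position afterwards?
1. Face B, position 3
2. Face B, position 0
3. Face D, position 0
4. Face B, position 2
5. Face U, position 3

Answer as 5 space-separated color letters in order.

After move 1 (F'): F=GGGG U=WWRR R=YRYR D=OOYY L=OWOW
After move 2 (U): U=RWRW F=YRGG R=BBYR B=OWBB L=GGOW
After move 3 (F'): F=RGYG U=RWBY R=OBOR D=GWYY L=GWOR
After move 4 (F'): F=GGRY U=RWOO R=WBGR D=WRYY L=GYOB
After move 5 (R): R=GWRB U=RGOY F=GRRY D=WBYO B=OWWB
Query 1: B[3] = B
Query 2: B[0] = O
Query 3: D[0] = W
Query 4: B[2] = W
Query 5: U[3] = Y

Answer: B O W W Y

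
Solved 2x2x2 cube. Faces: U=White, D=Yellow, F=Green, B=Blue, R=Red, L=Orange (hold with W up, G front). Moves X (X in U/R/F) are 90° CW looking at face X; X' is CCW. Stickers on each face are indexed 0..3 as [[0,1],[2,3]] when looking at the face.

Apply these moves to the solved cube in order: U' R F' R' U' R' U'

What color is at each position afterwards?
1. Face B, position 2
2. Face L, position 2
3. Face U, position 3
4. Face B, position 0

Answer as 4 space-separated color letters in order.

Answer: Y O W O

Derivation:
After move 1 (U'): U=WWWW F=OOGG R=GGRR B=RRBB L=BBOO
After move 2 (R): R=RGRG U=WOWG F=OYGY D=YBYR B=WRWB
After move 3 (F'): F=YYOG U=WORR R=BGYG D=BOYR L=BGOW
After move 4 (R'): R=GGBY U=WWRW F=YOOR D=BYYG B=RROB
After move 5 (U'): U=WWWR F=BGOR R=YOBY B=GGOB L=RROW
After move 6 (R'): R=OYYB U=WOWG F=BWOR D=BGYR B=GGYB
After move 7 (U'): U=OGWW F=RROR R=BWYB B=OYYB L=GGOW
Query 1: B[2] = Y
Query 2: L[2] = O
Query 3: U[3] = W
Query 4: B[0] = O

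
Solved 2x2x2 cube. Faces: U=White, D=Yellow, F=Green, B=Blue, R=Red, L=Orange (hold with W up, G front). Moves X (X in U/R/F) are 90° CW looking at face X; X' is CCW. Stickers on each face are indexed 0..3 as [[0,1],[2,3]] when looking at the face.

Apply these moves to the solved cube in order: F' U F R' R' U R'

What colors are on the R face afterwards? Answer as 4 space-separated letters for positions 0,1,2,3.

After move 1 (F'): F=GGGG U=WWRR R=YRYR D=OOYY L=OWOW
After move 2 (U): U=RWRW F=YRGG R=BBYR B=OWBB L=GGOW
After move 3 (F): F=GYGR U=RWWG R=RBWR D=YBYY L=GOOO
After move 4 (R'): R=BRRW U=RBWO F=GWGG D=YYYR B=YWBB
After move 5 (R'): R=RWBR U=RBWY F=GBGO D=YWYG B=RWYB
After move 6 (U): U=WRYB F=RWGO R=RWBR B=GOYB L=GBOO
After move 7 (R'): R=WRRB U=WYYG F=RRGB D=YWYO B=GOWB
Query: R face = WRRB

Answer: W R R B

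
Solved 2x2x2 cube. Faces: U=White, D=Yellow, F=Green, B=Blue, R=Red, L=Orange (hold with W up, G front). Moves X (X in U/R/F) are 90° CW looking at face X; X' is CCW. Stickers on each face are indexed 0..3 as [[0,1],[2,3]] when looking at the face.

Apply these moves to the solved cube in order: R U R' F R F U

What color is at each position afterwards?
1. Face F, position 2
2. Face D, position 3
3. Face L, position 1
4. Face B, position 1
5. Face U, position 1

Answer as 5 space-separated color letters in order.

Answer: Y B G W W

Derivation:
After move 1 (R): R=RRRR U=WGWG F=GYGY D=YBYB B=WBWB
After move 2 (U): U=WWGG F=RRGY R=WBRR B=OOWB L=GYOO
After move 3 (R'): R=BRWR U=WWGO F=RWGG D=YRYY B=BOBB
After move 4 (F): F=GRGW U=WWOY R=GROR D=WBYY L=GYOR
After move 5 (R): R=OGRR U=WROW F=GBGY D=WBYB B=YOWB
After move 6 (F): F=GGYB U=WRRY R=OGWR D=ROYB L=GWOB
After move 7 (U): U=RWYR F=OGYB R=YOWR B=GWWB L=GGOB
Query 1: F[2] = Y
Query 2: D[3] = B
Query 3: L[1] = G
Query 4: B[1] = W
Query 5: U[1] = W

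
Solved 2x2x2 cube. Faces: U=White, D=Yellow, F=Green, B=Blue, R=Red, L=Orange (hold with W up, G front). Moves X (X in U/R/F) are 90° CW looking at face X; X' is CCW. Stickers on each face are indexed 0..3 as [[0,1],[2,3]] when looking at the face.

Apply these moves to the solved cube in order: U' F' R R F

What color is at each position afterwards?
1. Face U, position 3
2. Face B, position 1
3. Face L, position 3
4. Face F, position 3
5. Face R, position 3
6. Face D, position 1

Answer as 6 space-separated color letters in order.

Answer: W R W B Y R

Derivation:
After move 1 (U'): U=WWWW F=OOGG R=GGRR B=RRBB L=BBOO
After move 2 (F'): F=OGOG U=WWGR R=YGYR D=BOYY L=BWOW
After move 3 (R): R=YYRG U=WGGG F=OOOY D=BBYR B=RRWB
After move 4 (R): R=RYGY U=WOGY F=OBOR D=BWYR B=GRGB
After move 5 (F): F=OORB U=WOWW R=GYYY D=GRYR L=BBOW
Query 1: U[3] = W
Query 2: B[1] = R
Query 3: L[3] = W
Query 4: F[3] = B
Query 5: R[3] = Y
Query 6: D[1] = R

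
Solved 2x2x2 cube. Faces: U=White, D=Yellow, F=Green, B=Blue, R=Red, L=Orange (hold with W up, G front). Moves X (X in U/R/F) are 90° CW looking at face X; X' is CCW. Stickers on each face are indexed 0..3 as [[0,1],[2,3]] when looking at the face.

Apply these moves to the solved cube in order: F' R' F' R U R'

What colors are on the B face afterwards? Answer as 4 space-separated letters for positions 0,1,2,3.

Answer: Y B O B

Derivation:
After move 1 (F'): F=GGGG U=WWRR R=YRYR D=OOYY L=OWOW
After move 2 (R'): R=RRYY U=WBRB F=GWGR D=OGYG B=YBOB
After move 3 (F'): F=WRGG U=WBRY R=GROY D=WWYG L=OBOR
After move 4 (R): R=OGYR U=WRRG F=WWGG D=WOYY B=YBBB
After move 5 (U): U=RWGR F=OGGG R=YBYR B=OBBB L=WWOR
After move 6 (R'): R=BRYY U=RBGO F=OWGR D=WGYG B=YBOB
Query: B face = YBOB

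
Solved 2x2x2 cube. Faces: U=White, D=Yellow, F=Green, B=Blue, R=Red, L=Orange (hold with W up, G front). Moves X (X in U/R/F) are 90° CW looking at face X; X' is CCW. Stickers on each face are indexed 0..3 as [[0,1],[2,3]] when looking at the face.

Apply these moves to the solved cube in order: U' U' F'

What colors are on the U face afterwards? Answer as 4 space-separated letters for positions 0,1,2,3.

After move 1 (U'): U=WWWW F=OOGG R=GGRR B=RRBB L=BBOO
After move 2 (U'): U=WWWW F=BBGG R=OORR B=GGBB L=RROO
After move 3 (F'): F=BGBG U=WWOR R=YOYR D=ROYY L=RWOW
Query: U face = WWOR

Answer: W W O R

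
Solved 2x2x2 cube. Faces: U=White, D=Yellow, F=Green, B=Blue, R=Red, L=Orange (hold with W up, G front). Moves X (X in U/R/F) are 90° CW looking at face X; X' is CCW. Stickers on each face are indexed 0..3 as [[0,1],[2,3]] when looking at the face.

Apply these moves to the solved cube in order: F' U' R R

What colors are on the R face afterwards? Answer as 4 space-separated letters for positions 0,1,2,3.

Answer: R Y G G

Derivation:
After move 1 (F'): F=GGGG U=WWRR R=YRYR D=OOYY L=OWOW
After move 2 (U'): U=WRWR F=OWGG R=GGYR B=YRBB L=BBOW
After move 3 (R): R=YGRG U=WWWG F=OOGY D=OBYY B=RRRB
After move 4 (R): R=RYGG U=WOWY F=OBGY D=ORYR B=GRWB
Query: R face = RYGG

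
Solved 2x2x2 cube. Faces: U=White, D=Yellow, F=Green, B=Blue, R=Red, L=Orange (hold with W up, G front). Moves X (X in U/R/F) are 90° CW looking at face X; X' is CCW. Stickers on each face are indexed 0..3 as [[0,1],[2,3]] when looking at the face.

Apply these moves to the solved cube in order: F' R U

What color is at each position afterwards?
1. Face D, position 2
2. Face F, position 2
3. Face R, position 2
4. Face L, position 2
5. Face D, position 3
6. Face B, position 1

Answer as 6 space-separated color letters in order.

After move 1 (F'): F=GGGG U=WWRR R=YRYR D=OOYY L=OWOW
After move 2 (R): R=YYRR U=WGRG F=GOGY D=OBYB B=RBWB
After move 3 (U): U=RWGG F=YYGY R=RBRR B=OWWB L=GOOW
Query 1: D[2] = Y
Query 2: F[2] = G
Query 3: R[2] = R
Query 4: L[2] = O
Query 5: D[3] = B
Query 6: B[1] = W

Answer: Y G R O B W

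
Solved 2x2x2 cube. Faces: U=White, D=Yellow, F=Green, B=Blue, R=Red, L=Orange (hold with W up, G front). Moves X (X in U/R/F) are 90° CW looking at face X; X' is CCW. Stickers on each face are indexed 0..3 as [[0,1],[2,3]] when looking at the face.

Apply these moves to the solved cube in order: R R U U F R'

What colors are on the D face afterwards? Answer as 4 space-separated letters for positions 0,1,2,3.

After move 1 (R): R=RRRR U=WGWG F=GYGY D=YBYB B=WBWB
After move 2 (R): R=RRRR U=WYWY F=GBGB D=YWYW B=GBGB
After move 3 (U): U=WWYY F=RRGB R=GBRR B=OOGB L=GBOO
After move 4 (U): U=YWYW F=GBGB R=OORR B=GBGB L=RROO
After move 5 (F): F=GGBB U=YWOR R=YOWR D=ROYW L=RYOW
After move 6 (R'): R=ORYW U=YGOG F=GWBR D=RGYB B=WBOB
Query: D face = RGYB

Answer: R G Y B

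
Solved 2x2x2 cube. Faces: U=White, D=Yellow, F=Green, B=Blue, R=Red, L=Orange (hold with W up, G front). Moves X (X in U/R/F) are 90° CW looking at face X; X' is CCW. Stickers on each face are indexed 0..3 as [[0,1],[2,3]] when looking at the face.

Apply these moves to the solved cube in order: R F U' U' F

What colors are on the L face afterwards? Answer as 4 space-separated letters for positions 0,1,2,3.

After move 1 (R): R=RRRR U=WGWG F=GYGY D=YBYB B=WBWB
After move 2 (F): F=GGYY U=WGOO R=WRGR D=RRYB L=OYOB
After move 3 (U'): U=GOWO F=OYYY R=GGGR B=WRWB L=WBOB
After move 4 (U'): U=OOGW F=WBYY R=OYGR B=GGWB L=WROB
After move 5 (F): F=YWYB U=OOBR R=GYWR D=GOYB L=WROR
Query: L face = WROR

Answer: W R O R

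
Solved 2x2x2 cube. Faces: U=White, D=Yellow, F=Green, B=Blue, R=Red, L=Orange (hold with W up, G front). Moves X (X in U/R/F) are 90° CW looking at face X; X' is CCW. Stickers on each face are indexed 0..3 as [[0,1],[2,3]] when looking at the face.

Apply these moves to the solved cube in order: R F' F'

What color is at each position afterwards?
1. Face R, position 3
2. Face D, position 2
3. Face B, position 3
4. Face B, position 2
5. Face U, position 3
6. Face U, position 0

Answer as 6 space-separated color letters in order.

Answer: R Y B W Y W

Derivation:
After move 1 (R): R=RRRR U=WGWG F=GYGY D=YBYB B=WBWB
After move 2 (F'): F=YYGG U=WGRR R=BRYR D=OOYB L=OGOW
After move 3 (F'): F=YGYG U=WGBY R=OROR D=GWYB L=OROR
Query 1: R[3] = R
Query 2: D[2] = Y
Query 3: B[3] = B
Query 4: B[2] = W
Query 5: U[3] = Y
Query 6: U[0] = W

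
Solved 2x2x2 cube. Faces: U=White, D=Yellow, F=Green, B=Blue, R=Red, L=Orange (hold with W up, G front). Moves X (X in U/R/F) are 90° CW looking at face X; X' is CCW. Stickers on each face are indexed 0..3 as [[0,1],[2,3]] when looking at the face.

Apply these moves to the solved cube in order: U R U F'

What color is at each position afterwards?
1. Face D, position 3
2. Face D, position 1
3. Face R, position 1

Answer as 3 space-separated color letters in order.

Answer: O O O

Derivation:
After move 1 (U): U=WWWW F=RRGG R=BBRR B=OOBB L=GGOO
After move 2 (R): R=RBRB U=WRWG F=RYGY D=YBYO B=WOWB
After move 3 (U): U=WWGR F=RBGY R=WORB B=GGWB L=RYOO
After move 4 (F'): F=BYRG U=WWWR R=BOYB D=YOYO L=RROG
Query 1: D[3] = O
Query 2: D[1] = O
Query 3: R[1] = O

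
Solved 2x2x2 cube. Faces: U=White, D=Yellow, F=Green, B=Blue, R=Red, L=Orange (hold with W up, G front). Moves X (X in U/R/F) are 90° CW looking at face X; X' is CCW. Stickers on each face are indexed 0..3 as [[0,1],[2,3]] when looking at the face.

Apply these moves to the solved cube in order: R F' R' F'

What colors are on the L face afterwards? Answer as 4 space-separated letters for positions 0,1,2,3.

After move 1 (R): R=RRRR U=WGWG F=GYGY D=YBYB B=WBWB
After move 2 (F'): F=YYGG U=WGRR R=BRYR D=OOYB L=OGOW
After move 3 (R'): R=RRBY U=WWRW F=YGGR D=OYYG B=BBOB
After move 4 (F'): F=GRYG U=WWRB R=YROY D=GWYG L=OWOR
Query: L face = OWOR

Answer: O W O R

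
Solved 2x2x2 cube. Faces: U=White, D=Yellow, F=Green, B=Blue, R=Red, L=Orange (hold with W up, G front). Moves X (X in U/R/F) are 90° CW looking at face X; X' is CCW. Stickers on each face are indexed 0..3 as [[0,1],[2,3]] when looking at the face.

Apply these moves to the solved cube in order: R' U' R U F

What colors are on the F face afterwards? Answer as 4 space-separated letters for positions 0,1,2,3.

After move 1 (R'): R=RRRR U=WBWB F=GWGW D=YGYG B=YBYB
After move 2 (U'): U=BBWW F=OOGW R=GWRR B=RRYB L=YBOO
After move 3 (R): R=RGRW U=BOWW F=OGGG D=YYYR B=WRBB
After move 4 (U): U=WBWO F=RGGG R=WRRW B=YBBB L=OGOO
After move 5 (F): F=GRGG U=WBOG R=WROW D=RWYR L=OYOY
Query: F face = GRGG

Answer: G R G G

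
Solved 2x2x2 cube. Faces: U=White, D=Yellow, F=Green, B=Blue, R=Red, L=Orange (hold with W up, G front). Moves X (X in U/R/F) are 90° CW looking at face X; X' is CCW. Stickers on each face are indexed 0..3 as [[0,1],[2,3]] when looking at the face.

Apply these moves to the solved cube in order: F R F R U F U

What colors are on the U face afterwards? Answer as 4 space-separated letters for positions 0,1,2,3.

After move 1 (F): F=GGGG U=WWOO R=WRWR D=RRYY L=OYOY
After move 2 (R): R=WWRR U=WGOG F=GRGY D=RBYB B=OBWB
After move 3 (F): F=GGYR U=WGYY R=OWGR D=RWYB L=OROB
After move 4 (R): R=GORW U=WGYR F=GWYB D=RWYO B=YBGB
After move 5 (U): U=YWRG F=GOYB R=YBRW B=ORGB L=GWOB
After move 6 (F): F=YGBO U=YWBW R=RBGW D=RYYO L=GROW
After move 7 (U): U=BYWW F=RBBO R=ORGW B=GRGB L=YGOW
Query: U face = BYWW

Answer: B Y W W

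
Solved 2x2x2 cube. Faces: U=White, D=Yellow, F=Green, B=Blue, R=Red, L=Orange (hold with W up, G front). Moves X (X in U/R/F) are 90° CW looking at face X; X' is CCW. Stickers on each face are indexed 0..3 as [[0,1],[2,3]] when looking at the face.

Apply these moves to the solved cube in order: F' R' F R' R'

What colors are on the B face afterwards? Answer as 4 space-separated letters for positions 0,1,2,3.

Answer: W B G B

Derivation:
After move 1 (F'): F=GGGG U=WWRR R=YRYR D=OOYY L=OWOW
After move 2 (R'): R=RRYY U=WBRB F=GWGR D=OGYG B=YBOB
After move 3 (F): F=GGRW U=WBWW R=RRBY D=YRYG L=OOOG
After move 4 (R'): R=RYRB U=WOWY F=GBRW D=YGYW B=GBRB
After move 5 (R'): R=YBRR U=WRWG F=GORY D=YBYW B=WBGB
Query: B face = WBGB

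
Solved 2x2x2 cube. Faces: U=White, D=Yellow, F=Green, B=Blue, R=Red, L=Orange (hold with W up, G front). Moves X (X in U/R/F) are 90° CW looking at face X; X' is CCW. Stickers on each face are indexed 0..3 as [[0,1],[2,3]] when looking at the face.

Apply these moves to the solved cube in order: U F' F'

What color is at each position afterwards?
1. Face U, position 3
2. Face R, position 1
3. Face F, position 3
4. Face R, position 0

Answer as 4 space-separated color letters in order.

Answer: Y B R O

Derivation:
After move 1 (U): U=WWWW F=RRGG R=BBRR B=OOBB L=GGOO
After move 2 (F'): F=RGRG U=WWBR R=YBYR D=GOYY L=GWOW
After move 3 (F'): F=GGRR U=WWYY R=OBGR D=WWYY L=GROB
Query 1: U[3] = Y
Query 2: R[1] = B
Query 3: F[3] = R
Query 4: R[0] = O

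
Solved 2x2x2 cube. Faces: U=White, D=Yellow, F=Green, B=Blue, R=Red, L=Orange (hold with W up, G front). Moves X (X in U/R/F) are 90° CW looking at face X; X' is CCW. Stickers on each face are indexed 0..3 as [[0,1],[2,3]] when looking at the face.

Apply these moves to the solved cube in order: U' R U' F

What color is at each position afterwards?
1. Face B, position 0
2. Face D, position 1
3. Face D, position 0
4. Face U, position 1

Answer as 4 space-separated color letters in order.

After move 1 (U'): U=WWWW F=OOGG R=GGRR B=RRBB L=BBOO
After move 2 (R): R=RGRG U=WOWG F=OYGY D=YBYR B=WRWB
After move 3 (U'): U=OGWW F=BBGY R=OYRG B=RGWB L=WROO
After move 4 (F): F=GBYB U=OGOR R=WYWG D=ROYR L=WYOB
Query 1: B[0] = R
Query 2: D[1] = O
Query 3: D[0] = R
Query 4: U[1] = G

Answer: R O R G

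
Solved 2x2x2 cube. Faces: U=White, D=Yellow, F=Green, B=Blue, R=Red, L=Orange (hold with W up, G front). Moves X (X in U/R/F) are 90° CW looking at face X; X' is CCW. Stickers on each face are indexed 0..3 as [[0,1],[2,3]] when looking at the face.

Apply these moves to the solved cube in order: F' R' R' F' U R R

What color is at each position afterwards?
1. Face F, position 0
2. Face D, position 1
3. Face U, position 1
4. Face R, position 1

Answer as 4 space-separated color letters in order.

After move 1 (F'): F=GGGG U=WWRR R=YRYR D=OOYY L=OWOW
After move 2 (R'): R=RRYY U=WBRB F=GWGR D=OGYG B=YBOB
After move 3 (R'): R=RYRY U=WORY F=GBGB D=OWYR B=GBGB
After move 4 (F'): F=BBGG U=WORR R=WYOY D=WWYR L=OYOR
After move 5 (U): U=RWRO F=WYGG R=GBOY B=OYGB L=BBOR
After move 6 (R): R=OGYB U=RYRG F=WWGR D=WGYO B=OYWB
After move 7 (R): R=YOBG U=RWRR F=WGGO D=WWYO B=GYYB
Query 1: F[0] = W
Query 2: D[1] = W
Query 3: U[1] = W
Query 4: R[1] = O

Answer: W W W O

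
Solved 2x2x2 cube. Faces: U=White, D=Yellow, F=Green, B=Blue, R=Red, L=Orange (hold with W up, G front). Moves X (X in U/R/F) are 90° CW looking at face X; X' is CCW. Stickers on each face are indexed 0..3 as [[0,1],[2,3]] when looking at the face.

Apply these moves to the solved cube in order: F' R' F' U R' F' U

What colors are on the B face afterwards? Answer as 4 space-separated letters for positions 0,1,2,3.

Answer: W O W B

Derivation:
After move 1 (F'): F=GGGG U=WWRR R=YRYR D=OOYY L=OWOW
After move 2 (R'): R=RRYY U=WBRB F=GWGR D=OGYG B=YBOB
After move 3 (F'): F=WRGG U=WBRY R=GROY D=WWYG L=OBOR
After move 4 (U): U=RWYB F=GRGG R=YBOY B=OBOB L=WROR
After move 5 (R'): R=BYYO U=ROYO F=GWGB D=WRYG B=GBWB
After move 6 (F'): F=WBGG U=ROBY R=RYWO D=RRYG L=WOOY
After move 7 (U): U=BRYO F=RYGG R=GBWO B=WOWB L=WBOY
Query: B face = WOWB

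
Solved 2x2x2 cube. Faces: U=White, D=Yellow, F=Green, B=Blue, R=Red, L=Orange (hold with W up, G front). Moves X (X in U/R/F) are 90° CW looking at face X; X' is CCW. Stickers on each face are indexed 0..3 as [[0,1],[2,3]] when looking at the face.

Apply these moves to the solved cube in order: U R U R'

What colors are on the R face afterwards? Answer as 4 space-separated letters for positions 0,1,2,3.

After move 1 (U): U=WWWW F=RRGG R=BBRR B=OOBB L=GGOO
After move 2 (R): R=RBRB U=WRWG F=RYGY D=YBYO B=WOWB
After move 3 (U): U=WWGR F=RBGY R=WORB B=GGWB L=RYOO
After move 4 (R'): R=OBWR U=WWGG F=RWGR D=YBYY B=OGBB
Query: R face = OBWR

Answer: O B W R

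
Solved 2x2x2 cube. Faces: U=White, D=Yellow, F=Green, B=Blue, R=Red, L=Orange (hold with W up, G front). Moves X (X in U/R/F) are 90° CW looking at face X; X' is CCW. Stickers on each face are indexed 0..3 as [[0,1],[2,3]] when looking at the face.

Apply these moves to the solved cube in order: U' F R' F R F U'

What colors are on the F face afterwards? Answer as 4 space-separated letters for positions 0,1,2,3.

After move 1 (U'): U=WWWW F=OOGG R=GGRR B=RRBB L=BBOO
After move 2 (F): F=GOGO U=WWOB R=WGWR D=RGYY L=BYOY
After move 3 (R'): R=GRWW U=WBOR F=GWGB D=ROYO B=YRGB
After move 4 (F): F=GGBW U=WBYY R=ORRW D=WGYO L=BROO
After move 5 (R): R=ROWR U=WGYW F=GGBO D=WGYY B=YRBB
After move 6 (F): F=BGOG U=WGOR R=YOWR D=WRYY L=BWOG
After move 7 (U'): U=GRWO F=BWOG R=BGWR B=YOBB L=YROG
Query: F face = BWOG

Answer: B W O G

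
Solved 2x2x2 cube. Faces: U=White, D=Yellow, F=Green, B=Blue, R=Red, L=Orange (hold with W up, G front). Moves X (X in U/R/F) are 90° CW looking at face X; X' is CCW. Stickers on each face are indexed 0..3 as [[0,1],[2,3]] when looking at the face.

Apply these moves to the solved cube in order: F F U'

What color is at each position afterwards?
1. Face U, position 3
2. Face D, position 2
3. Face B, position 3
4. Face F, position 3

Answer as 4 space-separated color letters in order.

Answer: Y Y B G

Derivation:
After move 1 (F): F=GGGG U=WWOO R=WRWR D=RRYY L=OYOY
After move 2 (F): F=GGGG U=WWYY R=OROR D=WWYY L=OROR
After move 3 (U'): U=WYWY F=ORGG R=GGOR B=ORBB L=BBOR
Query 1: U[3] = Y
Query 2: D[2] = Y
Query 3: B[3] = B
Query 4: F[3] = G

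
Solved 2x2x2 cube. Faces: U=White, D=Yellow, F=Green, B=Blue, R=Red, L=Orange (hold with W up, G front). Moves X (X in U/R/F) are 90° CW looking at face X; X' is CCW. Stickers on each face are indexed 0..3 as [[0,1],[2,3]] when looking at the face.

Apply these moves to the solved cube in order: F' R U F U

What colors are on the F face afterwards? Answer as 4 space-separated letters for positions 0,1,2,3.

After move 1 (F'): F=GGGG U=WWRR R=YRYR D=OOYY L=OWOW
After move 2 (R): R=YYRR U=WGRG F=GOGY D=OBYB B=RBWB
After move 3 (U): U=RWGG F=YYGY R=RBRR B=OWWB L=GOOW
After move 4 (F): F=GYYY U=RWWO R=GBGR D=RRYB L=GOOB
After move 5 (U): U=WROW F=GBYY R=OWGR B=GOWB L=GYOB
Query: F face = GBYY

Answer: G B Y Y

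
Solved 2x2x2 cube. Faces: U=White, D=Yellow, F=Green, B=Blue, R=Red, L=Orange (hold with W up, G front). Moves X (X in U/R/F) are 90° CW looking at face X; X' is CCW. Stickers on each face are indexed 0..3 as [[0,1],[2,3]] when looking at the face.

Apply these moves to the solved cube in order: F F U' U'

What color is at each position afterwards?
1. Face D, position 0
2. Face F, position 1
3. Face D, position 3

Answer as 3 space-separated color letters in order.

Answer: W B Y

Derivation:
After move 1 (F): F=GGGG U=WWOO R=WRWR D=RRYY L=OYOY
After move 2 (F): F=GGGG U=WWYY R=OROR D=WWYY L=OROR
After move 3 (U'): U=WYWY F=ORGG R=GGOR B=ORBB L=BBOR
After move 4 (U'): U=YYWW F=BBGG R=OROR B=GGBB L=OROR
Query 1: D[0] = W
Query 2: F[1] = B
Query 3: D[3] = Y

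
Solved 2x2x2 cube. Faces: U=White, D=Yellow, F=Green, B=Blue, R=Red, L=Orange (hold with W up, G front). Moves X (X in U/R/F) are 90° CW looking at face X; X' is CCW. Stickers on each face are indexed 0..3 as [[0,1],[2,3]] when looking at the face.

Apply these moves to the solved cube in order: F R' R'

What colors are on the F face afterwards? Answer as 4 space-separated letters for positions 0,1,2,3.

After move 1 (F): F=GGGG U=WWOO R=WRWR D=RRYY L=OYOY
After move 2 (R'): R=RRWW U=WBOB F=GWGO D=RGYG B=YBRB
After move 3 (R'): R=RWRW U=WROY F=GBGB D=RWYO B=GBGB
Query: F face = GBGB

Answer: G B G B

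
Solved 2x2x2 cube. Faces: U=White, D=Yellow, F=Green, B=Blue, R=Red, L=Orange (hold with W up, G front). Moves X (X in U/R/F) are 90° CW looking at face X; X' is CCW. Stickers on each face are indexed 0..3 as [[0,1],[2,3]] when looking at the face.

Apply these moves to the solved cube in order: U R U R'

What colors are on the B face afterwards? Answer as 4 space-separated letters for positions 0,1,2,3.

After move 1 (U): U=WWWW F=RRGG R=BBRR B=OOBB L=GGOO
After move 2 (R): R=RBRB U=WRWG F=RYGY D=YBYO B=WOWB
After move 3 (U): U=WWGR F=RBGY R=WORB B=GGWB L=RYOO
After move 4 (R'): R=OBWR U=WWGG F=RWGR D=YBYY B=OGBB
Query: B face = OGBB

Answer: O G B B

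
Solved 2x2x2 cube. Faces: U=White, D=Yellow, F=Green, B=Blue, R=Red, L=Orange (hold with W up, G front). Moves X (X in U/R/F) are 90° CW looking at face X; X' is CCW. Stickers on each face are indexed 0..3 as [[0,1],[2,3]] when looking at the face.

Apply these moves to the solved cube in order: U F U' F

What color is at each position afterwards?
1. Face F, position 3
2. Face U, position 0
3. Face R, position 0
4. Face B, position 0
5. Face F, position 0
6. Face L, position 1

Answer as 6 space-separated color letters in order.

After move 1 (U): U=WWWW F=RRGG R=BBRR B=OOBB L=GGOO
After move 2 (F): F=GRGR U=WWOG R=WBWR D=RBYY L=GYOY
After move 3 (U'): U=WGWO F=GYGR R=GRWR B=WBBB L=OOOY
After move 4 (F): F=GGRY U=WGYO R=WROR D=WGYY L=OROB
Query 1: F[3] = Y
Query 2: U[0] = W
Query 3: R[0] = W
Query 4: B[0] = W
Query 5: F[0] = G
Query 6: L[1] = R

Answer: Y W W W G R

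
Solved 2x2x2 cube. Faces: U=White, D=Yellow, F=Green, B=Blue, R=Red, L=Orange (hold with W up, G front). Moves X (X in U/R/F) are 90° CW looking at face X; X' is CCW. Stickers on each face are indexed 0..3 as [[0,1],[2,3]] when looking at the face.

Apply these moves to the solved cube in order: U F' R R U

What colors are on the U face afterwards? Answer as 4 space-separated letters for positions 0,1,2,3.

After move 1 (U): U=WWWW F=RRGG R=BBRR B=OOBB L=GGOO
After move 2 (F'): F=RGRG U=WWBR R=YBYR D=GOYY L=GWOW
After move 3 (R): R=YYRB U=WGBG F=RORY D=GBYO B=ROWB
After move 4 (R): R=RYBY U=WOBY F=RBRO D=GWYR B=GOGB
After move 5 (U): U=BWYO F=RYRO R=GOBY B=GWGB L=RBOW
Query: U face = BWYO

Answer: B W Y O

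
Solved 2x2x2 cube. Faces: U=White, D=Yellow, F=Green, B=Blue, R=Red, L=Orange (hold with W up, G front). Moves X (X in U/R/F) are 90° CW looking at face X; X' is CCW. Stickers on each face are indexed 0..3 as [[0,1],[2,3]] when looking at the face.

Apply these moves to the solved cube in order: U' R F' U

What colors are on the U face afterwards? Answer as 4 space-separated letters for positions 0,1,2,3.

After move 1 (U'): U=WWWW F=OOGG R=GGRR B=RRBB L=BBOO
After move 2 (R): R=RGRG U=WOWG F=OYGY D=YBYR B=WRWB
After move 3 (F'): F=YYOG U=WORR R=BGYG D=BOYR L=BGOW
After move 4 (U): U=RWRO F=BGOG R=WRYG B=BGWB L=YYOW
Query: U face = RWRO

Answer: R W R O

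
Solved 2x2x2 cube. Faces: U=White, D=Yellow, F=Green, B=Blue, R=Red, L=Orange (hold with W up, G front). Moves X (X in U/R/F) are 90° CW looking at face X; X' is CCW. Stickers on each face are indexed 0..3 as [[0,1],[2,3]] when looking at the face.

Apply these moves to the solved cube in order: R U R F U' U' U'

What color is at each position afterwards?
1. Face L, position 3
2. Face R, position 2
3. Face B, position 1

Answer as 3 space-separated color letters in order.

After move 1 (R): R=RRRR U=WGWG F=GYGY D=YBYB B=WBWB
After move 2 (U): U=WWGG F=RRGY R=WBRR B=OOWB L=GYOO
After move 3 (R): R=RWRB U=WRGY F=RBGB D=YWYO B=GOWB
After move 4 (F): F=GRBB U=WROY R=GWYB D=RRYO L=GYOW
After move 5 (U'): U=RYWO F=GYBB R=GRYB B=GWWB L=GOOW
After move 6 (U'): U=YORW F=GOBB R=GYYB B=GRWB L=GWOW
After move 7 (U'): U=OWYR F=GWBB R=GOYB B=GYWB L=GROW
Query 1: L[3] = W
Query 2: R[2] = Y
Query 3: B[1] = Y

Answer: W Y Y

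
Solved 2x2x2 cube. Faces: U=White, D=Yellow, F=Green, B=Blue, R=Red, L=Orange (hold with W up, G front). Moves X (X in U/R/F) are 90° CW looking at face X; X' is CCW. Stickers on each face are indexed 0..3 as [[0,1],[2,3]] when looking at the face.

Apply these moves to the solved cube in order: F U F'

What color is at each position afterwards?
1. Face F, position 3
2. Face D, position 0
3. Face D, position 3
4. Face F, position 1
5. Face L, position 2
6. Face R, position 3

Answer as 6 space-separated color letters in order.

After move 1 (F): F=GGGG U=WWOO R=WRWR D=RRYY L=OYOY
After move 2 (U): U=OWOW F=WRGG R=BBWR B=OYBB L=GGOY
After move 3 (F'): F=RGWG U=OWBW R=RBRR D=GYYY L=GWOO
Query 1: F[3] = G
Query 2: D[0] = G
Query 3: D[3] = Y
Query 4: F[1] = G
Query 5: L[2] = O
Query 6: R[3] = R

Answer: G G Y G O R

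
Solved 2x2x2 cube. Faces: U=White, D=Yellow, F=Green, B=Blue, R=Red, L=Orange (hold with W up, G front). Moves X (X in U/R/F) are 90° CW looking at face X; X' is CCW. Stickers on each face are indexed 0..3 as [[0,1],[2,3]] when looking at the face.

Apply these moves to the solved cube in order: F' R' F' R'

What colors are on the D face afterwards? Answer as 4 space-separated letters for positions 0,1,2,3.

After move 1 (F'): F=GGGG U=WWRR R=YRYR D=OOYY L=OWOW
After move 2 (R'): R=RRYY U=WBRB F=GWGR D=OGYG B=YBOB
After move 3 (F'): F=WRGG U=WBRY R=GROY D=WWYG L=OBOR
After move 4 (R'): R=RYGO U=WORY F=WBGY D=WRYG B=GBWB
Query: D face = WRYG

Answer: W R Y G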